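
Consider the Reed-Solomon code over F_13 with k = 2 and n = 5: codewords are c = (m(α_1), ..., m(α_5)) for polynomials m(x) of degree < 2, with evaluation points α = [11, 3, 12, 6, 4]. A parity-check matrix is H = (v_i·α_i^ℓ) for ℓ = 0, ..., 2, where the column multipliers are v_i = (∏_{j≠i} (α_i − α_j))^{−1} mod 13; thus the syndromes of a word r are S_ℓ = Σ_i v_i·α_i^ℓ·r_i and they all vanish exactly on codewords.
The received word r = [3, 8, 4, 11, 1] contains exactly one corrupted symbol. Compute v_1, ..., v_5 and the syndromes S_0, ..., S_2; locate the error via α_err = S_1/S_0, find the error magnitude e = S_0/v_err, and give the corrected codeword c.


S = (1, 4, 3), error at position 5, error magnitude e = 5, c = [3, 8, 4, 11, 9].

Step 1: column multipliers v_i = (∏_{j≠i}(α_i − α_j))^{−1} mod 13.
  i = 1 (α = 11): (11−3)(11−12)(11−6)(11−4) = 8·(−1)·5·7 = −280 ≡ 6, so v_1 = 6^{−1} = 11 (mod 13).
  i = 2 (α = 3): (3−11)(3−12)(3−6)(3−4) = (−8)·(−9)·(−3)·(−1) = 216 ≡ 8, so v_2 = 8^{−1} = 5 (mod 13).
  i = 3 (α = 12): (12−11)(12−3)(12−6)(12−4) = 1·9·6·8 = 432 ≡ 3, so v_3 = 3^{−1} = 9 (mod 13).
  i = 4 (α = 6): (6−11)(6−3)(6−12)(6−4) = (−5)·3·(−6)·2 = 180 ≡ 11, so v_4 = 11^{−1} = 6 (mod 13).
  i = 5 (α = 4): (4−11)(4−3)(4−12)(4−6) = (−7)·1·(−8)·(−2) = −112 ≡ 5, so v_5 = 5^{−1} = 8 (mod 13).
  v = [11, 5, 9, 6, 8].
Step 2: syndromes of r = [3, 8, 4, 11, 1] (all sums mod 13).
  S_0 = Σ v_i r_i = 11·3 + 5·8 + 9·4 + 6·11 + 8·1 = 183 ≡ 1.
  S_1 = Σ v_i α_i r_i = 11·11·3 + 5·3·8 + 9·12·4 + 6·6·11 + 8·4·1 = 1343 ≡ 4.
  α_i^2 mod 13 = [4, 9, 1, 10, 3].
  S_2 = Σ v_i α_i^2 r_i = 11·4·3 + 5·9·8 + 9·1·4 + 6·10·11 + 8·3·1 = 1212 ≡ 3.
  S = (1, 4, 3) ≠ 0, so r is not a codeword (an error is present).
Step 3: locate the error. For a single error e at position i, S_ℓ = v_i·e·α_i^ℓ, so α_err = S_1/S_0.
  S_0^{−1} = 1^{−1} = 1 (mod 13), so α_err = 4·1 = 4 ≡ 4 = α_5. Error position i = 5.
  Consistency check: S_2/S_1 = 3·10 = 30 ≡ 4 = α_err ✓ (single-error assumption holds).
Step 4: error magnitude e = S_0/v_5 = S_0·∏_{j≠5}(α_5 − α_j) = 1·5 = 5 ≡ 5 (mod 13).
Step 5: correct position 5: c_5 = r_5 − e = 1 − 5 ≡ 9 (mod 13). Hence c = [3, 8, 4, 11, 9].
  Check: interpolating c through the α_i gives m(x) = 5 + 1·x (degree < 2) with m(α_i) = c_i for every i, so c is indeed a codeword.


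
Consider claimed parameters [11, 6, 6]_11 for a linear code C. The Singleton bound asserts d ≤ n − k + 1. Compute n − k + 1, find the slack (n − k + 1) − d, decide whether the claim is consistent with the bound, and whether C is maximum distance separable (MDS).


Singleton RHS = n − k + 1 = 6, slack = 0, bound satisfied, MDS.

Singleton bound: d ≤ n − k + 1.
Here n = 11, k = 6, so n − k + 1 = 6.
Given d = 6, check d ≤ 6: YES.
Slack = (n − k + 1) − d = 0.
The code is MDS (slack = 0).
Description: the claimed parameters are [11, 6, 6]_11; such a code would be MDS (meets Singleton bound).


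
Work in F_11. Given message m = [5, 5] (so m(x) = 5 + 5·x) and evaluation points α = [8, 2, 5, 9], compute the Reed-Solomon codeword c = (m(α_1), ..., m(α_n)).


c = [1, 4, 8, 6]

Message polynomial: m(x) = 5 + 5·x (mod 11).
For each evaluation point α_i, compute m(α_i) mod 11:
  α_1 = 8: Horner steps 5 → 1, so m(8) = 1.
  α_2 = 2: Horner steps 5 → 4, so m(2) = 4.
  α_3 = 5: Horner steps 5 → 8, so m(5) = 8.
  α_4 = 9: Horner steps 5 → 6, so m(9) = 6.
Codeword c = [1, 4, 8, 6] ∈ F_11^4.


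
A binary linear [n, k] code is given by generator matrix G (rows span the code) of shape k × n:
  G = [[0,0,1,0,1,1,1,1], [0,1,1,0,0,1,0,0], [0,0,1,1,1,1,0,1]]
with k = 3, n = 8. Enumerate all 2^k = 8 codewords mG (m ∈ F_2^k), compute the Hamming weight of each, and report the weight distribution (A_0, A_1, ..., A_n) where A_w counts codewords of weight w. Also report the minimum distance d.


Weight distribution: A_0 = 1, A_2 = 1, A_3 = 1, A_4 = 2, A_5 = 3. Minimum distance d = 2.

Enumerate all 2^3 = 8 messages m ∈ F_2^3.
For each, compute codeword c = mG in F_2^8, then tally its weight.
  m = 000 → c = 00000000, weight = 0.
  m = 100 → c = 00101111, weight = 5.
  m = 010 → c = 01100100, weight = 3.
  m = 110 → c = 01001011, weight = 4.
  m = 001 → c = 00111101, weight = 5.
  m = 101 → c = 00010010, weight = 2.
  m = 011 → c = 01011001, weight = 4.
  m = 111 → c = 01110110, weight = 5.
Tally weights:
  weight 0: 1 codewords.
  weight 2: 1 codewords.
  weight 3: 1 codewords.
  weight 4: 2 codewords.
  weight 5: 3 codewords.
Minimum distance d = smallest w > 0 with A_w > 0 = 2.
Sanity: Σ A_w = 8 = 2^3 = 8 ✓.


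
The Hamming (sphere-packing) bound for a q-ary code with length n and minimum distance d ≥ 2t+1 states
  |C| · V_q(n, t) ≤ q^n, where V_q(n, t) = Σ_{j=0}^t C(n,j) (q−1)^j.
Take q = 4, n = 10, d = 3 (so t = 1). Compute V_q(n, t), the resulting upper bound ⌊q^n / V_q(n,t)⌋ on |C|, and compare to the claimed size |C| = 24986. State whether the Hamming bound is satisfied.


V_q(n, t) = 31, q^n = 1048576, Hamming bound = 33825, |C| = 24986 ≤ bound (satisfied).

Step 1: Compute V_q(n, t) = Σ_{j=0}^1 C(n, j) (q−1)^j.
  j = 0: C(10,0)·(3)^0 = 1·1 = 1.
  j = 1: C(10,1)·(3)^1 = 10·3 = 30.
  V_q(n, t) = 1 + 30 = 31.
Step 2: q^n = 4^10 = 1048576.
Step 3: Hamming bound ⌊q^n / V_q(n,t)⌋ = ⌊1048576/31⌋ = 33825.
Step 4: Compare |C| = 24986 to 33825: satisfied.
The claimed |C| lies below the Hamming bound.


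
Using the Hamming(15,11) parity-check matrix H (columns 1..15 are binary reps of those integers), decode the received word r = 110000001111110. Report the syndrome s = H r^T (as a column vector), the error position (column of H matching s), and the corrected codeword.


s = (0, 1, 0, 0)^T, error position = 4, corrected codeword c = 110100001111110

Compute s = H r^T mod 2 one row at a time:
  s_1 = 0 + 1 + 1 + 1 + 1 + 1 + 1 + 0 = 6 ≡ 0 (mod 2).
  s_2 = 0 + 0 + 0 + 0 + 1 + 1 + 1 + 0 = 3 ≡ 1 (mod 2).
  s_3 = 1 + 0 + 0 + 0 + 1 + 1 + 1 + 0 = 4 ≡ 0 (mod 2).
  s_4 = 1 + 0 + 0 + 0 + 1 + 1 + 1 + 0 = 4 ≡ 0 (mod 2).
s = (0, 1, 0, 0)^T — this equals column 4 of H (binary 0100), so error is at position 4.
Correct: flip bit 4 of r = 110000001111110 to get c = 110100001111110.


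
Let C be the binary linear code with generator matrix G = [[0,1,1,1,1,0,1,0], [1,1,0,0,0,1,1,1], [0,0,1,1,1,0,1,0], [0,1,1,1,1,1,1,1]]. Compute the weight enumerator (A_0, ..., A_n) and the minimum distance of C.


Weight distribution: A_0 = 1, A_1 = 1, A_2 = 2, A_3 = 2, A_4 = 3, A_5 = 3, A_6 = 2, A_7 = 2. Minimum distance d = 1.

Enumerate all 2^4 = 16 messages m ∈ F_2^4.
For each, compute codeword c = mG in F_2^8, then tally its weight.
  m = 0000 → c = 00000000, weight = 0.
  m = 1000 → c = 01111010, weight = 5.
  m = 0100 → c = 11000111, weight = 5.
  m = 1100 → c = 10111101, weight = 6.
  m = 0010 → c = 00111010, weight = 4.
  m = 1010 → c = 01000000, weight = 1.
  m = 0110 → c = 11111101, weight = 7.
  m = 1110 → c = 10000111, weight = 4.
  m = 0001 → c = 01111111, weight = 7.
  m = 1001 → c = 00000101, weight = 2.
  m = 0101 → c = 10111000, weight = 4.
  m = 1101 → c = 11000010, weight = 3.
  m = 0011 → c = 01000101, weight = 3.
  m = 1011 → c = 00111111, weight = 6.
  m = 0111 → c = 10000010, weight = 2.
  m = 1111 → c = 11111000, weight = 5.
Tally weights:
  weight 0: 1 codewords.
  weight 1: 1 codewords.
  weight 2: 2 codewords.
  weight 3: 2 codewords.
  weight 4: 3 codewords.
  weight 5: 3 codewords.
  weight 6: 2 codewords.
  weight 7: 2 codewords.
Minimum distance d = smallest w > 0 with A_w > 0 = 1.
Sanity: Σ A_w = 16 = 2^4 = 16 ✓.


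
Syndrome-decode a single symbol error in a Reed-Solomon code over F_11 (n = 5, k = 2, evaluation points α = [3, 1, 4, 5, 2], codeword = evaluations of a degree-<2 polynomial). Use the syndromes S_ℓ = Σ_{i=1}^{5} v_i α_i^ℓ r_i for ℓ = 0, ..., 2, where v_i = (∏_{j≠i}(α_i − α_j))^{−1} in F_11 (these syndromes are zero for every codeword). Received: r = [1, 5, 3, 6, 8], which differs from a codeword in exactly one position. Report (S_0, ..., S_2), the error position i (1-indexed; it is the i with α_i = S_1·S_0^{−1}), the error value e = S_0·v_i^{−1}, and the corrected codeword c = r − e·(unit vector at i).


S = (3, 9, 5), error at position 1, error magnitude e = 1, c = [0, 5, 3, 6, 8].

Step 1: column multipliers v_i = (∏_{j≠i}(α_i − α_j))^{−1} mod 11.
  i = 1 (α = 3): (3−1)(3−4)(3−5)(3−2) = 2·(−1)·(−2)·1 = 4 ≡ 4, so v_1 = 4^{−1} = 3 (mod 11).
  i = 2 (α = 1): (1−3)(1−4)(1−5)(1−2) = (−2)·(−3)·(−4)·(−1) = 24 ≡ 2, so v_2 = 2^{−1} = 6 (mod 11).
  i = 3 (α = 4): (4−3)(4−1)(4−5)(4−2) = 1·3·(−1)·2 = −6 ≡ 5, so v_3 = 5^{−1} = 9 (mod 11).
  i = 4 (α = 5): (5−3)(5−1)(5−4)(5−2) = 2·4·1·3 = 24 ≡ 2, so v_4 = 2^{−1} = 6 (mod 11).
  i = 5 (α = 2): (2−3)(2−1)(2−4)(2−5) = (−1)·1·(−2)·(−3) = −6 ≡ 5, so v_5 = 5^{−1} = 9 (mod 11).
  v = [3, 6, 9, 6, 9].
Step 2: syndromes of r = [1, 5, 3, 6, 8] (all sums mod 11).
  S_0 = Σ v_i r_i = 3·1 + 6·5 + 9·3 + 6·6 + 9·8 = 168 ≡ 3.
  S_1 = Σ v_i α_i r_i = 3·3·1 + 6·1·5 + 9·4·3 + 6·5·6 + 9·2·8 = 471 ≡ 9.
  α_i^2 mod 11 = [9, 1, 5, 3, 4].
  S_2 = Σ v_i α_i^2 r_i = 3·9·1 + 6·1·5 + 9·5·3 + 6·3·6 + 9·4·8 = 588 ≡ 5.
  S = (3, 9, 5) ≠ 0, so r is not a codeword (an error is present).
Step 3: locate the error. For a single error e at position i, S_ℓ = v_i·e·α_i^ℓ, so α_err = S_1/S_0.
  S_0^{−1} = 3^{−1} = 4 (mod 11), so α_err = 9·4 = 36 ≡ 3 = α_1. Error position i = 1.
  Consistency check: S_2/S_1 = 5·5 = 25 ≡ 3 = α_err ✓ (single-error assumption holds).
Step 4: error magnitude e = S_0/v_1 = S_0·∏_{j≠1}(α_1 − α_j) = 3·4 = 12 ≡ 1 (mod 11).
Step 5: correct position 1: c_1 = r_1 − e = 1 − 1 ≡ 0 (mod 11). Hence c = [0, 5, 3, 6, 8].
  Check: interpolating c through the α_i gives m(x) = 2 + 3·x (degree < 2) with m(α_i) = c_i for every i, so c is indeed a codeword.


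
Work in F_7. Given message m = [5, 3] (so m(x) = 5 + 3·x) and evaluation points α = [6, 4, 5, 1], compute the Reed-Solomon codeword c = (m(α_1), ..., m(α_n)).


c = [2, 3, 6, 1]

Message polynomial: m(x) = 5 + 3·x (mod 7).
For each evaluation point α_i, compute m(α_i) mod 7:
  α_1 = 6: Horner steps 3 → 2, so m(6) = 2.
  α_2 = 4: Horner steps 3 → 3, so m(4) = 3.
  α_3 = 5: Horner steps 3 → 6, so m(5) = 6.
  α_4 = 1: Horner steps 3 → 1, so m(1) = 1.
Codeword c = [2, 3, 6, 1] ∈ F_7^4.


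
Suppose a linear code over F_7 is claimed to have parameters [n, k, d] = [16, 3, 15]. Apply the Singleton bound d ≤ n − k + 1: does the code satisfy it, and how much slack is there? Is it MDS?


Singleton RHS = n − k + 1 = 14, slack = -1, bound violated (no such code; not MDS).

Singleton bound: d ≤ n − k + 1.
Here n = 16, k = 3, so n − k + 1 = 14.
Given d = 15, check d ≤ 14: NO.
Slack = (n − k + 1) − d = -1.
The slack is negative: d = 15 exceeds n − k + 1 = 14 by 1, so the Singleton bound is violated and no linear [16, 3, 15]_7 code can exist. In particular it is not MDS (MDS requires d = n − k + 1 exactly).
Description: the claimed parameters are [16, 3, 15]_7; such a code would be impossible (violates the Singleton bound).


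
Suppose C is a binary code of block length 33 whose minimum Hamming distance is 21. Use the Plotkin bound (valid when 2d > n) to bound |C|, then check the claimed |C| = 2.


Plotkin bound M ≤ 4; given |C| = 2 ≤ bound (satisfied).

Check applicability: 2d = 42, n = 33.
2d − n = 9 > 0, so Plotkin applies.
Compute d/(2d−n) = 21/9 ≈ 2.3333.
⌊d/(2d−n)⌋ = 2.
Plotkin bound: M ≤ 2·2 = 4.
Given |C| = 2, check: satisfied.
This |C| is below the Plotkin bound.


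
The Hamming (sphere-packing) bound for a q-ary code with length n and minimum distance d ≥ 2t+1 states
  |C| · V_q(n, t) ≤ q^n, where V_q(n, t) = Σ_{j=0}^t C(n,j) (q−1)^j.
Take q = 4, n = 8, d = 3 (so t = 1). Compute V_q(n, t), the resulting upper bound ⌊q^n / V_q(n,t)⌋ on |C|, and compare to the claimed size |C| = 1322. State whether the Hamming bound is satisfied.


V_q(n, t) = 25, q^n = 65536, Hamming bound = 2621, |C| = 1322 ≤ bound (satisfied).

Step 1: Compute V_q(n, t) = Σ_{j=0}^1 C(n, j) (q−1)^j.
  j = 0: C(8,0)·(3)^0 = 1·1 = 1.
  j = 1: C(8,1)·(3)^1 = 8·3 = 24.
  V_q(n, t) = 1 + 24 = 25.
Step 2: q^n = 4^8 = 65536.
Step 3: Hamming bound ⌊q^n / V_q(n,t)⌋ = ⌊65536/25⌋ = 2621.
Step 4: Compare |C| = 1322 to 2621: satisfied.
The claimed |C| lies below the Hamming bound.


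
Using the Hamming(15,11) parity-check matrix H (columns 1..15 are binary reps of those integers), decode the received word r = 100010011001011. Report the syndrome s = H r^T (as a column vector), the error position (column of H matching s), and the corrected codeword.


s = (1, 0, 0, 0)^T, error position = 8, corrected codeword c = 100010001001011

Compute s = H r^T mod 2 one row at a time:
  s_1 = 1 + 1 + 0 + 0 + 1 + 0 + 1 + 1 = 5 ≡ 1 (mod 2).
  s_2 = 0 + 1 + 0 + 0 + 1 + 0 + 1 + 1 = 4 ≡ 0 (mod 2).
  s_3 = 0 + 0 + 0 + 0 + 0 + 0 + 1 + 1 = 2 ≡ 0 (mod 2).
  s_4 = 1 + 0 + 1 + 0 + 1 + 0 + 0 + 1 = 4 ≡ 0 (mod 2).
s = (1, 0, 0, 0)^T — this equals column 8 of H (binary 1000), so error is at position 8.
Correct: flip bit 8 of r = 100010011001011 to get c = 100010001001011.


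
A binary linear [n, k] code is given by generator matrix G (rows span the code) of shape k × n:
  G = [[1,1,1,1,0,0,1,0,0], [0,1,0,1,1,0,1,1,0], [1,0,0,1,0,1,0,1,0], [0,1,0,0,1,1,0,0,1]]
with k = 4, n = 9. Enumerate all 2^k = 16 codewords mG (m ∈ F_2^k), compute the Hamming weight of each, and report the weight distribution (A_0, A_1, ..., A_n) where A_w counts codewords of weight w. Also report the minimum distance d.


Weight distribution: A_0 = 1, A_3 = 1, A_4 = 5, A_5 = 6, A_6 = 2, A_7 = 1. Minimum distance d = 3.

Enumerate all 2^4 = 16 messages m ∈ F_2^4.
For each, compute codeword c = mG in F_2^9, then tally its weight.
  m = 0000 → c = 000000000, weight = 0.
  m = 1000 → c = 111100100, weight = 5.
  m = 0100 → c = 010110110, weight = 5.
  m = 1100 → c = 101010010, weight = 4.
  m = 0010 → c = 100101010, weight = 4.
  m = 1010 → c = 011001110, weight = 5.
  m = 0110 → c = 110011100, weight = 5.
  m = 1110 → c = 001111000, weight = 4.
  m = 0001 → c = 010011001, weight = 4.
  m = 1001 → c = 101111101, weight = 7.
  m = 0101 → c = 000101111, weight = 5.
  m = 1101 → c = 111001011, weight = 6.
  m = 0011 → c = 110110011, weight = 6.
  m = 1011 → c = 001010111, weight = 5.
  m = 0111 → c = 100000101, weight = 3.
  m = 1111 → c = 011100001, weight = 4.
Tally weights:
  weight 0: 1 codewords.
  weight 3: 1 codewords.
  weight 4: 5 codewords.
  weight 5: 6 codewords.
  weight 6: 2 codewords.
  weight 7: 1 codewords.
Minimum distance d = smallest w > 0 with A_w > 0 = 3.
Sanity: Σ A_w = 16 = 2^4 = 16 ✓.


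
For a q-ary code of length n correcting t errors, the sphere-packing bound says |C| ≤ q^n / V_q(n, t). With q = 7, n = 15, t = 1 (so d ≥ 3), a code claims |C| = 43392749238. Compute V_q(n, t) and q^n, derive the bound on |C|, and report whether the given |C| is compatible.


V_q(n, t) = 91, q^n = 4747561509943, Hamming bound = 52171005603, |C| = 43392749238 ≤ bound (satisfied).

Step 1: Compute V_q(n, t) = Σ_{j=0}^1 C(n, j) (q−1)^j.
  j = 0: C(15,0)·(6)^0 = 1·1 = 1.
  j = 1: C(15,1)·(6)^1 = 15·6 = 90.
  V_q(n, t) = 1 + 90 = 91.
Step 2: q^n = 7^15 = 4747561509943.
Step 3: Hamming bound ⌊q^n / V_q(n,t)⌋ = ⌊4747561509943/91⌋ = 52171005603.
Step 4: Compare |C| = 43392749238 to 52171005603: satisfied.
The claimed |C| lies below the Hamming bound.


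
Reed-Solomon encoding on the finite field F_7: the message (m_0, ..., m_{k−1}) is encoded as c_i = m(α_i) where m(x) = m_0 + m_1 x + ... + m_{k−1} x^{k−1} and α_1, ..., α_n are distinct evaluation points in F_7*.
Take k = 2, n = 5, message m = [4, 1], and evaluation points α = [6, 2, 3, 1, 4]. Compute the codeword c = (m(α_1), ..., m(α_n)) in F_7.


c = [3, 6, 0, 5, 1]

Message polynomial: m(x) = 4 + 1·x (mod 7).
For each evaluation point α_i, compute m(α_i) mod 7:
  α_1 = 6: Horner steps 1 → 3, so m(6) = 3.
  α_2 = 2: Horner steps 1 → 6, so m(2) = 6.
  α_3 = 3: Horner steps 1 → 0, so m(3) = 0.
  α_4 = 1: Horner steps 1 → 5, so m(1) = 5.
  α_5 = 4: Horner steps 1 → 1, so m(4) = 1.
Codeword c = [3, 6, 0, 5, 1] ∈ F_7^5.


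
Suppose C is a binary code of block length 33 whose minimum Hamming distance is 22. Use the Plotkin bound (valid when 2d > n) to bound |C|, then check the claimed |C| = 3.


Plotkin bound M ≤ 4; given |C| = 3 ≤ bound (satisfied).

Check applicability: 2d = 44, n = 33.
2d − n = 11 > 0, so Plotkin applies.
Compute d/(2d−n) = 22/11 ≈ 2.0000.
⌊d/(2d−n)⌋ = 2.
Plotkin bound: M ≤ 2·2 = 4.
Given |C| = 3, check: satisfied.
This |C| is below the Plotkin bound.


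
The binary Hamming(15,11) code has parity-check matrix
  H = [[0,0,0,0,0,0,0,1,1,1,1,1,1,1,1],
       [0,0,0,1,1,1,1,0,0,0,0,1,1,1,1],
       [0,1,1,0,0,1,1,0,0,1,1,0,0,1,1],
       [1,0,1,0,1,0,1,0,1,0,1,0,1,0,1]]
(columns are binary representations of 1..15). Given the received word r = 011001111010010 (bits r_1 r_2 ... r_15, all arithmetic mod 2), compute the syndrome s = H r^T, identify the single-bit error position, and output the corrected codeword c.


s = (0, 1, 0, 0)^T, error position = 4, corrected codeword c = 011101111010010

Compute s = H r^T mod 2 one row at a time:
  s_1 = 1 + 1 + 0 + 1 + 0 + 0 + 1 + 0 = 4 ≡ 0 (mod 2).
  s_2 = 0 + 0 + 1 + 1 + 0 + 0 + 1 + 0 = 3 ≡ 1 (mod 2).
  s_3 = 1 + 1 + 1 + 1 + 0 + 1 + 1 + 0 = 6 ≡ 0 (mod 2).
  s_4 = 0 + 1 + 0 + 1 + 1 + 1 + 0 + 0 = 4 ≡ 0 (mod 2).
s = (0, 1, 0, 0)^T — this equals column 4 of H (binary 0100), so error is at position 4.
Correct: flip bit 4 of r = 011001111010010 to get c = 011101111010010.


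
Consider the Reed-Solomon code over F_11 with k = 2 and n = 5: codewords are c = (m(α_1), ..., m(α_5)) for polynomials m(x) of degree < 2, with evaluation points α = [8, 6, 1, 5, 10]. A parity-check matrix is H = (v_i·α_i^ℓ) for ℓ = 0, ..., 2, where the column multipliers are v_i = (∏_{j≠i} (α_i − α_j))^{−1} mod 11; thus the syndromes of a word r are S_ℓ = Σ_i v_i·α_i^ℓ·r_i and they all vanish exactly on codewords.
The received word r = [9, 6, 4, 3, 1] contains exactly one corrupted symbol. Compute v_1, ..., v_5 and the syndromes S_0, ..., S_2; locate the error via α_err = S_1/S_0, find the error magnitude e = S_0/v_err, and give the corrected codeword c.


S = (8, 7, 2), error at position 4, error magnitude e = 4, c = [9, 6, 4, 10, 1].

Step 1: column multipliers v_i = (∏_{j≠i}(α_i − α_j))^{−1} mod 11.
  i = 1 (α = 8): (8−6)(8−1)(8−5)(8−10) = 2·7·3·(−2) = −84 ≡ 4, so v_1 = 4^{−1} = 3 (mod 11).
  i = 2 (α = 6): (6−8)(6−1)(6−5)(6−10) = (−2)·5·1·(−4) = 40 ≡ 7, so v_2 = 7^{−1} = 8 (mod 11).
  i = 3 (α = 1): (1−8)(1−6)(1−5)(1−10) = (−7)·(−5)·(−4)·(−9) = 1260 ≡ 6, so v_3 = 6^{−1} = 2 (mod 11).
  i = 4 (α = 5): (5−8)(5−6)(5−1)(5−10) = (−3)·(−1)·4·(−5) = −60 ≡ 6, so v_4 = 6^{−1} = 2 (mod 11).
  i = 5 (α = 10): (10−8)(10−6)(10−1)(10−5) = 2·4·9·5 = 360 ≡ 8, so v_5 = 8^{−1} = 7 (mod 11).
  v = [3, 8, 2, 2, 7].
Step 2: syndromes of r = [9, 6, 4, 3, 1] (all sums mod 11).
  S_0 = Σ v_i r_i = 3·9 + 8·6 + 2·4 + 2·3 + 7·1 = 96 ≡ 8.
  S_1 = Σ v_i α_i r_i = 3·8·9 + 8·6·6 + 2·1·4 + 2·5·3 + 7·10·1 = 612 ≡ 7.
  α_i^2 mod 11 = [9, 3, 1, 3, 1].
  S_2 = Σ v_i α_i^2 r_i = 3·9·9 + 8·3·6 + 2·1·4 + 2·3·3 + 7·1·1 = 420 ≡ 2.
  S = (8, 7, 2) ≠ 0, so r is not a codeword (an error is present).
Step 3: locate the error. For a single error e at position i, S_ℓ = v_i·e·α_i^ℓ, so α_err = S_1/S_0.
  S_0^{−1} = 8^{−1} = 7 (mod 11), so α_err = 7·7 = 49 ≡ 5 = α_4. Error position i = 4.
  Consistency check: S_2/S_1 = 2·8 = 16 ≡ 5 = α_err ✓ (single-error assumption holds).
Step 4: error magnitude e = S_0/v_4 = S_0·∏_{j≠4}(α_4 − α_j) = 8·6 = 48 ≡ 4 (mod 11).
Step 5: correct position 4: c_4 = r_4 − e = 3 − 4 ≡ 10 (mod 11). Hence c = [9, 6, 4, 10, 1].
  Check: interpolating c through the α_i gives m(x) = 8 + 7·x (degree < 2) with m(α_i) = c_i for every i, so c is indeed a codeword.


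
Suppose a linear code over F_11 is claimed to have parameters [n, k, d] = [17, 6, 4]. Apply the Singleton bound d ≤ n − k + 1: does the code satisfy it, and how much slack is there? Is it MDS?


Singleton RHS = n − k + 1 = 12, slack = 8, bound satisfied, not MDS.

Singleton bound: d ≤ n − k + 1.
Here n = 17, k = 6, so n − k + 1 = 12.
Given d = 4, check d ≤ 12: YES.
Slack = (n − k + 1) − d = 8.
The code is NOT MDS (slack = 8 > 0).
Description: the claimed parameters are [17, 6, 4]_11; such a code would be non-MDS.


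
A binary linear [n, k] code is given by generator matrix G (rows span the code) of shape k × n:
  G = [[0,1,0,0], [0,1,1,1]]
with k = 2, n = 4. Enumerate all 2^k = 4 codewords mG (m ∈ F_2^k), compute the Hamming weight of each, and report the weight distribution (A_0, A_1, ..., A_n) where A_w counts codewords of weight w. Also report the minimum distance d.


Weight distribution: A_0 = 1, A_1 = 1, A_2 = 1, A_3 = 1. Minimum distance d = 1.

Enumerate all 2^2 = 4 messages m ∈ F_2^2.
For each, compute codeword c = mG in F_2^4, then tally its weight.
  m = 00 → c = 0000, weight = 0.
  m = 10 → c = 0100, weight = 1.
  m = 01 → c = 0111, weight = 3.
  m = 11 → c = 0011, weight = 2.
Tally weights:
  weight 0: 1 codewords.
  weight 1: 1 codewords.
  weight 2: 1 codewords.
  weight 3: 1 codewords.
Minimum distance d = smallest w > 0 with A_w > 0 = 1.
Sanity: Σ A_w = 4 = 2^2 = 4 ✓.


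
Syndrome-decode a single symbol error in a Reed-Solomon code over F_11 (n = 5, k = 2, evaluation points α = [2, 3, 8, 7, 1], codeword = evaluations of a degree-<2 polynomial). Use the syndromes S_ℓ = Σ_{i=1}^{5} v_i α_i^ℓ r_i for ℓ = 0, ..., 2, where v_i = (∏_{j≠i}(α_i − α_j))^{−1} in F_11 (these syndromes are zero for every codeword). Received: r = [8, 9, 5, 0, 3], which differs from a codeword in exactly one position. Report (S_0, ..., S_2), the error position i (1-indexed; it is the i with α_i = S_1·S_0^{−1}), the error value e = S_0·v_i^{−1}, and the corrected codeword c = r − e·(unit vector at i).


S = (1, 3, 9), error at position 2, error magnitude e = 7, c = [8, 2, 5, 0, 3].

Step 1: column multipliers v_i = (∏_{j≠i}(α_i − α_j))^{−1} mod 11.
  i = 1 (α = 2): (2−3)(2−8)(2−7)(2−1) = (−1)·(−6)·(−5)·1 = −30 ≡ 3, so v_1 = 3^{−1} = 4 (mod 11).
  i = 2 (α = 3): (3−2)(3−8)(3−7)(3−1) = 1·(−5)·(−4)·2 = 40 ≡ 7, so v_2 = 7^{−1} = 8 (mod 11).
  i = 3 (α = 8): (8−2)(8−3)(8−7)(8−1) = 6·5·1·7 = 210 ≡ 1, so v_3 = 1^{−1} = 1 (mod 11).
  i = 4 (α = 7): (7−2)(7−3)(7−8)(7−1) = 5·4·(−1)·6 = −120 ≡ 1, so v_4 = 1^{−1} = 1 (mod 11).
  i = 5 (α = 1): (1−2)(1−3)(1−8)(1−7) = (−1)·(−2)·(−7)·(−6) = 84 ≡ 7, so v_5 = 7^{−1} = 8 (mod 11).
  v = [4, 8, 1, 1, 8].
Step 2: syndromes of r = [8, 9, 5, 0, 3] (all sums mod 11).
  S_0 = Σ v_i r_i = 4·8 + 8·9 + 1·5 + 1·0 + 8·3 = 133 ≡ 1.
  S_1 = Σ v_i α_i r_i = 4·2·8 + 8·3·9 + 1·8·5 + 1·7·0 + 8·1·3 = 344 ≡ 3.
  α_i^2 mod 11 = [4, 9, 9, 5, 1].
  S_2 = Σ v_i α_i^2 r_i = 4·4·8 + 8·9·9 + 1·9·5 + 1·5·0 + 8·1·3 = 845 ≡ 9.
  S = (1, 3, 9) ≠ 0, so r is not a codeword (an error is present).
Step 3: locate the error. For a single error e at position i, S_ℓ = v_i·e·α_i^ℓ, so α_err = S_1/S_0.
  S_0^{−1} = 1^{−1} = 1 (mod 11), so α_err = 3·1 = 3 ≡ 3 = α_2. Error position i = 2.
  Consistency check: S_2/S_1 = 9·4 = 36 ≡ 3 = α_err ✓ (single-error assumption holds).
Step 4: error magnitude e = S_0/v_2 = S_0·∏_{j≠2}(α_2 − α_j) = 1·7 = 7 ≡ 7 (mod 11).
Step 5: correct position 2: c_2 = r_2 − e = 9 − 7 ≡ 2 (mod 11). Hence c = [8, 2, 5, 0, 3].
  Check: interpolating c through the α_i gives m(x) = 9 + 5·x (degree < 2) with m(α_i) = c_i for every i, so c is indeed a codeword.


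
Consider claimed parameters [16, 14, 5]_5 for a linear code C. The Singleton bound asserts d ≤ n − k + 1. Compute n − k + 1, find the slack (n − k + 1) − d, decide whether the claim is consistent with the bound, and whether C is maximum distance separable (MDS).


Singleton RHS = n − k + 1 = 3, slack = -2, bound violated (no such code; not MDS).

Singleton bound: d ≤ n − k + 1.
Here n = 16, k = 14, so n − k + 1 = 3.
Given d = 5, check d ≤ 3: NO.
Slack = (n − k + 1) − d = -2.
The slack is negative: d = 5 exceeds n − k + 1 = 3 by 2, so the Singleton bound is violated and no linear [16, 14, 5]_5 code can exist. In particular it is not MDS (MDS requires d = n − k + 1 exactly).
Description: the claimed parameters are [16, 14, 5]_5; such a code would be impossible (violates the Singleton bound).


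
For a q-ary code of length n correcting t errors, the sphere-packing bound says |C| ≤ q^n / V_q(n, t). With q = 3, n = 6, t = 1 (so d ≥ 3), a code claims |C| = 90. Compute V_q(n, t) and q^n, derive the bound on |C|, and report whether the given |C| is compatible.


V_q(n, t) = 13, q^n = 729, Hamming bound = 56, |C| = 90 > bound (violated).

Step 1: Compute V_q(n, t) = Σ_{j=0}^1 C(n, j) (q−1)^j.
  j = 0: C(6,0)·(2)^0 = 1·1 = 1.
  j = 1: C(6,1)·(2)^1 = 6·2 = 12.
  V_q(n, t) = 1 + 12 = 13.
Step 2: q^n = 3^6 = 729.
Step 3: Hamming bound ⌊q^n / V_q(n,t)⌋ = ⌊729/13⌋ = 56.
Step 4: Compare |C| = 90 to 56: violated.
The claimed |C| lies above the Hamming bound, so no 3-ary code of length 6 with d ≥ 3 can have 90 codewords.


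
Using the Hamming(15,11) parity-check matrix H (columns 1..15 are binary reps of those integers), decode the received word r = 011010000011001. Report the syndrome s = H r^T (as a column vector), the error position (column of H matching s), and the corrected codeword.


s = (1, 1, 0, 0)^T, error position = 12, corrected codeword c = 011010000010001

Compute s = H r^T mod 2 one row at a time:
  s_1 = 0 + 0 + 0 + 1 + 1 + 0 + 0 + 1 = 3 ≡ 1 (mod 2).
  s_2 = 0 + 1 + 0 + 0 + 1 + 0 + 0 + 1 = 3 ≡ 1 (mod 2).
  s_3 = 1 + 1 + 0 + 0 + 0 + 1 + 0 + 1 = 4 ≡ 0 (mod 2).
  s_4 = 0 + 1 + 1 + 0 + 0 + 1 + 0 + 1 = 4 ≡ 0 (mod 2).
s = (1, 1, 0, 0)^T — this equals column 12 of H (binary 1100), so error is at position 12.
Correct: flip bit 12 of r = 011010000011001 to get c = 011010000010001.


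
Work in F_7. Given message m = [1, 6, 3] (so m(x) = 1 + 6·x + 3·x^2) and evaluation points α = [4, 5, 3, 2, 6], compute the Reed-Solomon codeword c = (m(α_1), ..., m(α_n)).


c = [3, 1, 4, 4, 5]

Message polynomial: m(x) = 1 + 6·x + 3·x^2 (mod 7).
For each evaluation point α_i, compute m(α_i) mod 7:
  α_1 = 4: Horner steps 3 → 4 → 3, so m(4) = 3.
  α_2 = 5: Horner steps 3 → 0 → 1, so m(5) = 1.
  α_3 = 3: Horner steps 3 → 1 → 4, so m(3) = 4.
  α_4 = 2: Horner steps 3 → 5 → 4, so m(2) = 4.
  α_5 = 6: Horner steps 3 → 3 → 5, so m(6) = 5.
Codeword c = [3, 1, 4, 4, 5] ∈ F_7^5.


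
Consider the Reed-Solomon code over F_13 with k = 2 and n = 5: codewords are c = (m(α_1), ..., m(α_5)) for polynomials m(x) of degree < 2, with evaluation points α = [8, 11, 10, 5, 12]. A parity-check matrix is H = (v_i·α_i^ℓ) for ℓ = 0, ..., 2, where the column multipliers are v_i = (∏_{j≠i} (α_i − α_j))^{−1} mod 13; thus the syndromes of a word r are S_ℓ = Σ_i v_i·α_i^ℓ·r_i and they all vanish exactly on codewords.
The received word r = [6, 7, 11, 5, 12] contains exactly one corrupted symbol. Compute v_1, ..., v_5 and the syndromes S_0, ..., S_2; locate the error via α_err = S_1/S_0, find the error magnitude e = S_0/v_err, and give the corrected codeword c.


S = (12, 1, 12), error at position 5, error magnitude e = 9, c = [6, 7, 11, 5, 3].

Step 1: column multipliers v_i = (∏_{j≠i}(α_i − α_j))^{−1} mod 13.
  i = 1 (α = 8): (8−11)(8−10)(8−5)(8−12) = (−3)·(−2)·3·(−4) = −72 ≡ 6, so v_1 = 6^{−1} = 11 (mod 13).
  i = 2 (α = 11): (11−8)(11−10)(11−5)(11−12) = 3·1·6·(−1) = −18 ≡ 8, so v_2 = 8^{−1} = 5 (mod 13).
  i = 3 (α = 10): (10−8)(10−11)(10−5)(10−12) = 2·(−1)·5·(−2) = 20 ≡ 7, so v_3 = 7^{−1} = 2 (mod 13).
  i = 4 (α = 5): (5−8)(5−11)(5−10)(5−12) = (−3)·(−6)·(−5)·(−7) = 630 ≡ 6, so v_4 = 6^{−1} = 11 (mod 13).
  i = 5 (α = 12): (12−8)(12−11)(12−10)(12−5) = 4·1·2·7 = 56 ≡ 4, so v_5 = 4^{−1} = 10 (mod 13).
  v = [11, 5, 2, 11, 10].
Step 2: syndromes of r = [6, 7, 11, 5, 12] (all sums mod 13).
  S_0 = Σ v_i r_i = 11·6 + 5·7 + 2·11 + 11·5 + 10·12 = 298 ≡ 12.
  S_1 = Σ v_i α_i r_i = 11·8·6 + 5·11·7 + 2·10·11 + 11·5·5 + 10·12·12 = 2848 ≡ 1.
  α_i^2 mod 13 = [12, 4, 9, 12, 1].
  S_2 = Σ v_i α_i^2 r_i = 11·12·6 + 5·4·7 + 2·9·11 + 11·12·5 + 10·1·12 = 1910 ≡ 12.
  S = (12, 1, 12) ≠ 0, so r is not a codeword (an error is present).
Step 3: locate the error. For a single error e at position i, S_ℓ = v_i·e·α_i^ℓ, so α_err = S_1/S_0.
  S_0^{−1} = 12^{−1} = 12 (mod 13), so α_err = 1·12 = 12 ≡ 12 = α_5. Error position i = 5.
  Consistency check: S_2/S_1 = 12·1 = 12 ≡ 12 = α_err ✓ (single-error assumption holds).
Step 4: error magnitude e = S_0/v_5 = S_0·∏_{j≠5}(α_5 − α_j) = 12·4 = 48 ≡ 9 (mod 13).
Step 5: correct position 5: c_5 = r_5 − e = 12 − 9 ≡ 3 (mod 13). Hence c = [6, 7, 11, 5, 3].
  Check: interpolating c through the α_i gives m(x) = 12 + 9·x (degree < 2) with m(α_i) = c_i for every i, so c is indeed a codeword.


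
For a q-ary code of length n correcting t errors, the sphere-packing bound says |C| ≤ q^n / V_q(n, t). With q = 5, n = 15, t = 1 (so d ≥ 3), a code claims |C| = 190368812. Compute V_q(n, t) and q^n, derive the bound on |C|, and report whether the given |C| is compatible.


V_q(n, t) = 61, q^n = 30517578125, Hamming bound = 500288165, |C| = 190368812 ≤ bound (satisfied).

Step 1: Compute V_q(n, t) = Σ_{j=0}^1 C(n, j) (q−1)^j.
  j = 0: C(15,0)·(4)^0 = 1·1 = 1.
  j = 1: C(15,1)·(4)^1 = 15·4 = 60.
  V_q(n, t) = 1 + 60 = 61.
Step 2: q^n = 5^15 = 30517578125.
Step 3: Hamming bound ⌊q^n / V_q(n,t)⌋ = ⌊30517578125/61⌋ = 500288165.
Step 4: Compare |C| = 190368812 to 500288165: satisfied.
The claimed |C| lies below the Hamming bound.


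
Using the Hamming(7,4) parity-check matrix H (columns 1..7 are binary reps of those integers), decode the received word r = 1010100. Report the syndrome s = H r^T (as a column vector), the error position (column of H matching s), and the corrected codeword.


s = (1, 1, 1)^T, error position = 7, corrected codeword c = 1010101

Compute s = H r^T mod 2 one row at a time:
  s_1 = 0 + 1 + 0 + 0 = 1 ≡ 1 (mod 2).
  s_2 = 0 + 1 + 0 + 0 = 1 ≡ 1 (mod 2).
  s_3 = 1 + 1 + 1 + 0 = 3 ≡ 1 (mod 2).
s = (1, 1, 1)^T — this equals column 7 of H (binary 111), so error is at position 7.
Correct: flip bit 7 of r = 1010100 to get c = 1010101.


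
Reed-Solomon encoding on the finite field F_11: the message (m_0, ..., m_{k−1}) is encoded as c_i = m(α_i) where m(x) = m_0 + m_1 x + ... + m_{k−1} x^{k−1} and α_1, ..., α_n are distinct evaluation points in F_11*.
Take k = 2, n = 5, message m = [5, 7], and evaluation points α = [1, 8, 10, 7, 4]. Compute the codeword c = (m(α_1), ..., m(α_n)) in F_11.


c = [1, 6, 9, 10, 0]

Message polynomial: m(x) = 5 + 7·x (mod 11).
For each evaluation point α_i, compute m(α_i) mod 11:
  α_1 = 1: Horner steps 7 → 1, so m(1) = 1.
  α_2 = 8: Horner steps 7 → 6, so m(8) = 6.
  α_3 = 10: Horner steps 7 → 9, so m(10) = 9.
  α_4 = 7: Horner steps 7 → 10, so m(7) = 10.
  α_5 = 4: Horner steps 7 → 0, so m(4) = 0.
Codeword c = [1, 6, 9, 10, 0] ∈ F_11^5.


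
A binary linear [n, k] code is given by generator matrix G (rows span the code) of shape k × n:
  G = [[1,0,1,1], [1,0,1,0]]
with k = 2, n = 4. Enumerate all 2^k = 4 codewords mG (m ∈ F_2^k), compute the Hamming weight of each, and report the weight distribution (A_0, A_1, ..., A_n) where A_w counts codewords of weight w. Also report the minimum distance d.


Weight distribution: A_0 = 1, A_1 = 1, A_2 = 1, A_3 = 1. Minimum distance d = 1.

Enumerate all 2^2 = 4 messages m ∈ F_2^2.
For each, compute codeword c = mG in F_2^4, then tally its weight.
  m = 00 → c = 0000, weight = 0.
  m = 10 → c = 1011, weight = 3.
  m = 01 → c = 1010, weight = 2.
  m = 11 → c = 0001, weight = 1.
Tally weights:
  weight 0: 1 codewords.
  weight 1: 1 codewords.
  weight 2: 1 codewords.
  weight 3: 1 codewords.
Minimum distance d = smallest w > 0 with A_w > 0 = 1.
Sanity: Σ A_w = 4 = 2^2 = 4 ✓.


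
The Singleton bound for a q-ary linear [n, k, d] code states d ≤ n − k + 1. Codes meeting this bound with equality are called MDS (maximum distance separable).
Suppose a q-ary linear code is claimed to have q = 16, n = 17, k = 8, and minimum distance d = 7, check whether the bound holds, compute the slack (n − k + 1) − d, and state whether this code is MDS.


Singleton RHS = n − k + 1 = 10, slack = 3, bound satisfied, not MDS.

Singleton bound: d ≤ n − k + 1.
Here n = 17, k = 8, so n − k + 1 = 10.
Given d = 7, check d ≤ 10: YES.
Slack = (n − k + 1) − d = 3.
The code is NOT MDS (slack = 3 > 0).
Description: the claimed parameters are [17, 8, 7]_16; such a code would be non-MDS.


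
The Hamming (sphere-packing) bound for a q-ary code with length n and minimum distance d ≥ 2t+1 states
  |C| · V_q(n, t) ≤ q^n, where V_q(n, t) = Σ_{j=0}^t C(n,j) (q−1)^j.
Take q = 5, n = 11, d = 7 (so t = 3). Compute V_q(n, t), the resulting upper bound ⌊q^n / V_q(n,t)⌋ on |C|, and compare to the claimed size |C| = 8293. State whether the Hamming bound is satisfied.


V_q(n, t) = 11485, q^n = 48828125, Hamming bound = 4251, |C| = 8293 > bound (violated).

Step 1: Compute V_q(n, t) = Σ_{j=0}^3 C(n, j) (q−1)^j.
  j = 0: C(11,0)·(4)^0 = 1·1 = 1.
  j = 1: C(11,1)·(4)^1 = 11·4 = 44.
  j = 2: C(11,2)·(4)^2 = 55·16 = 880.
  j = 3: C(11,3)·(4)^3 = 165·64 = 10560.
  V_q(n, t) = 1 + 44 + 880 + 10560 = 11485.
Step 2: q^n = 5^11 = 48828125.
Step 3: Hamming bound ⌊q^n / V_q(n,t)⌋ = ⌊48828125/11485⌋ = 4251.
Step 4: Compare |C| = 8293 to 4251: violated.
The claimed |C| lies above the Hamming bound, so no 5-ary code of length 11 with d ≥ 7 can have 8293 codewords.


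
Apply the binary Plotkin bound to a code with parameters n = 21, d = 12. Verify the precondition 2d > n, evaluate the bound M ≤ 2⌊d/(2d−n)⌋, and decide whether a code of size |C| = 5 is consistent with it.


Plotkin bound M ≤ 8; given |C| = 5 ≤ bound (satisfied).

Check applicability: 2d = 24, n = 21.
2d − n = 3 > 0, so Plotkin applies.
Compute d/(2d−n) = 12/3 ≈ 4.0000.
⌊d/(2d−n)⌋ = 4.
Plotkin bound: M ≤ 2·4 = 8.
Given |C| = 5, check: satisfied.
This |C| is below the Plotkin bound.


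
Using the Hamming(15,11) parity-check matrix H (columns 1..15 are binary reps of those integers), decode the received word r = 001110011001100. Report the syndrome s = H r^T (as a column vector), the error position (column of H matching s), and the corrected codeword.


s = (0, 0, 1, 0)^T, error position = 2, corrected codeword c = 011110011001100

Compute s = H r^T mod 2 one row at a time:
  s_1 = 1 + 1 + 0 + 0 + 1 + 1 + 0 + 0 = 4 ≡ 0 (mod 2).
  s_2 = 1 + 1 + 0 + 0 + 1 + 1 + 0 + 0 = 4 ≡ 0 (mod 2).
  s_3 = 0 + 1 + 0 + 0 + 0 + 0 + 0 + 0 = 1 ≡ 1 (mod 2).
  s_4 = 0 + 1 + 1 + 0 + 1 + 0 + 1 + 0 = 4 ≡ 0 (mod 2).
s = (0, 0, 1, 0)^T — this equals column 2 of H (binary 0010), so error is at position 2.
Correct: flip bit 2 of r = 001110011001100 to get c = 011110011001100.


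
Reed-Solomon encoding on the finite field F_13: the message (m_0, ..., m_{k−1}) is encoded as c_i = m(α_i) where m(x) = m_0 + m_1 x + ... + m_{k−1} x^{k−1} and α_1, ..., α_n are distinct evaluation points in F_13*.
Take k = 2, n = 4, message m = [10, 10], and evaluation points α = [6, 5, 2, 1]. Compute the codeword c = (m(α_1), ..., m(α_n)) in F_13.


c = [5, 8, 4, 7]

Message polynomial: m(x) = 10 + 10·x (mod 13).
For each evaluation point α_i, compute m(α_i) mod 13:
  α_1 = 6: Horner steps 10 → 5, so m(6) = 5.
  α_2 = 5: Horner steps 10 → 8, so m(5) = 8.
  α_3 = 2: Horner steps 10 → 4, so m(2) = 4.
  α_4 = 1: Horner steps 10 → 7, so m(1) = 7.
Codeword c = [5, 8, 4, 7] ∈ F_13^4.


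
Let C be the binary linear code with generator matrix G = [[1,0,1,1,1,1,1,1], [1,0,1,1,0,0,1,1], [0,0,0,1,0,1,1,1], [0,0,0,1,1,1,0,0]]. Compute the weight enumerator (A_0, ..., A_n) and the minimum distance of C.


Weight distribution: A_0 = 1, A_1 = 1, A_2 = 1, A_3 = 5, A_4 = 5, A_5 = 1, A_6 = 1, A_7 = 1. Minimum distance d = 1.

Enumerate all 2^4 = 16 messages m ∈ F_2^4.
For each, compute codeword c = mG in F_2^8, then tally its weight.
  m = 0000 → c = 00000000, weight = 0.
  m = 1000 → c = 10111111, weight = 7.
  m = 0100 → c = 10110011, weight = 5.
  m = 1100 → c = 00001100, weight = 2.
  m = 0010 → c = 00010111, weight = 4.
  m = 1010 → c = 10101000, weight = 3.
  m = 0110 → c = 10100100, weight = 3.
  m = 1110 → c = 00011011, weight = 4.
  m = 0001 → c = 00011100, weight = 3.
  m = 1001 → c = 10100011, weight = 4.
  m = 0101 → c = 10101111, weight = 6.
  m = 1101 → c = 00010000, weight = 1.
  m = 0011 → c = 00001011, weight = 3.
  m = 1011 → c = 10110100, weight = 4.
  m = 0111 → c = 10111000, weight = 4.
  m = 1111 → c = 00000111, weight = 3.
Tally weights:
  weight 0: 1 codewords.
  weight 1: 1 codewords.
  weight 2: 1 codewords.
  weight 3: 5 codewords.
  weight 4: 5 codewords.
  weight 5: 1 codewords.
  weight 6: 1 codewords.
  weight 7: 1 codewords.
Minimum distance d = smallest w > 0 with A_w > 0 = 1.
Sanity: Σ A_w = 16 = 2^4 = 16 ✓.


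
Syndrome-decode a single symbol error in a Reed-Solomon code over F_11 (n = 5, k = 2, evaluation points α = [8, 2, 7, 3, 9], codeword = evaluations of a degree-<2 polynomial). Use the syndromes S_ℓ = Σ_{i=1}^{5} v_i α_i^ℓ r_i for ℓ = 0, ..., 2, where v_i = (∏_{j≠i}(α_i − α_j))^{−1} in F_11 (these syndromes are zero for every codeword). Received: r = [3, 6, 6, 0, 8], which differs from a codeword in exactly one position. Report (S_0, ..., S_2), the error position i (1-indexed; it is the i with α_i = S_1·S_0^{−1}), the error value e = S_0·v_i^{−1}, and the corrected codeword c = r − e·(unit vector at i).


S = (9, 8, 1), error at position 3, error magnitude e = 8, c = [3, 6, 9, 0, 8].

Step 1: column multipliers v_i = (∏_{j≠i}(α_i − α_j))^{−1} mod 11.
  i = 1 (α = 8): (8−2)(8−7)(8−3)(8−9) = 6·1·5·(−1) = −30 ≡ 3, so v_1 = 3^{−1} = 4 (mod 11).
  i = 2 (α = 2): (2−8)(2−7)(2−3)(2−9) = (−6)·(−5)·(−1)·(−7) = 210 ≡ 1, so v_2 = 1^{−1} = 1 (mod 11).
  i = 3 (α = 7): (7−8)(7−2)(7−3)(7−9) = (−1)·5·4·(−2) = 40 ≡ 7, so v_3 = 7^{−1} = 8 (mod 11).
  i = 4 (α = 3): (3−8)(3−2)(3−7)(3−9) = (−5)·1·(−4)·(−6) = −120 ≡ 1, so v_4 = 1^{−1} = 1 (mod 11).
  i = 5 (α = 9): (9−8)(9−2)(9−7)(9−3) = 1·7·2·6 = 84 ≡ 7, so v_5 = 7^{−1} = 8 (mod 11).
  v = [4, 1, 8, 1, 8].
Step 2: syndromes of r = [3, 6, 6, 0, 8] (all sums mod 11).
  S_0 = Σ v_i r_i = 4·3 + 1·6 + 8·6 + 1·0 + 8·8 = 130 ≡ 9.
  S_1 = Σ v_i α_i r_i = 4·8·3 + 1·2·6 + 8·7·6 + 1·3·0 + 8·9·8 = 1020 ≡ 8.
  α_i^2 mod 11 = [9, 4, 5, 9, 4].
  S_2 = Σ v_i α_i^2 r_i = 4·9·3 + 1·4·6 + 8·5·6 + 1·9·0 + 8·4·8 = 628 ≡ 1.
  S = (9, 8, 1) ≠ 0, so r is not a codeword (an error is present).
Step 3: locate the error. For a single error e at position i, S_ℓ = v_i·e·α_i^ℓ, so α_err = S_1/S_0.
  S_0^{−1} = 9^{−1} = 5 (mod 11), so α_err = 8·5 = 40 ≡ 7 = α_3. Error position i = 3.
  Consistency check: S_2/S_1 = 1·7 = 7 ≡ 7 = α_err ✓ (single-error assumption holds).
Step 4: error magnitude e = S_0/v_3 = S_0·∏_{j≠3}(α_3 − α_j) = 9·7 = 63 ≡ 8 (mod 11).
Step 5: correct position 3: c_3 = r_3 − e = 6 − 8 ≡ 9 (mod 11). Hence c = [3, 6, 9, 0, 8].
  Check: interpolating c through the α_i gives m(x) = 7 + 5·x (degree < 2) with m(α_i) = c_i for every i, so c is indeed a codeword.
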